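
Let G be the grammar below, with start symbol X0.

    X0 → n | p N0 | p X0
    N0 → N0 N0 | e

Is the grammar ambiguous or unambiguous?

Ambiguous

Witness: p e e e

Derivation 1: X0 ⇒ p N0 ⇒ p N0 N0 ⇒ p N0 N0 N0 ⇒ p e N0 N0 ⇒ p e e N0 ⇒ p e e e
Derivation 2: X0 ⇒ p N0 ⇒ p N0 N0 ⇒ p e N0 ⇒ p e N0 N0 ⇒ p e e N0 ⇒ p e e e

Two distinct leftmost derivations for the same string.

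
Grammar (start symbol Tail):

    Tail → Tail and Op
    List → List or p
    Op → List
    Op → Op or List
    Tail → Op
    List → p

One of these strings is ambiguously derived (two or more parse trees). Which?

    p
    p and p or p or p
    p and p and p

p: 1 tree
p and p or p or p: 4 trees
p and p and p: 1 tree

p and p or p or p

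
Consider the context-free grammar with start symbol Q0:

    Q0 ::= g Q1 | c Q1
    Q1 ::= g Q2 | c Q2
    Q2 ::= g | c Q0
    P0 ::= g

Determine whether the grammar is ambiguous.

Unambiguous

Only Q0, Q1, Q2 are reachable from Q0; ignoring the rest: Restricted to the reachable nonterminals, every rule has the form A → t or A → t B, and no two rules for the same A share a first terminal. The grammar encodes a DFA — one run per string.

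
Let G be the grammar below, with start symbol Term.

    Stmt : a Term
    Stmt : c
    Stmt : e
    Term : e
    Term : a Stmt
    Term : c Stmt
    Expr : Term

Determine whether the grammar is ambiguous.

Unambiguous

(Expr is unreachable from Term, so its rules don't affect L(Term).) The reachable rules are right-linear with at most one rule per (nonterminal, next-terminal) pair. Each input token forces the next rule, so parsing is deterministic.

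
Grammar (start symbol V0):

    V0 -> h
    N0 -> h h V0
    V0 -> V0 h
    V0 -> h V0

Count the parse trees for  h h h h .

8

Parse trees for h h h h:
  [V0 [V0 [V0 [V0 h] h] h] h]
  [V0 [V0 [V0 h [V0 h]] h] h]
  [V0 [V0 h [V0 [V0 h] h]] h]
  [V0 [V0 h [V0 h [V0 h]]] h]
  [V0 h [V0 [V0 [V0 h] h] h]]
  [V0 h [V0 [V0 h [V0 h]] h]]
  [V0 h [V0 h [V0 [V0 h] h]]]
  [V0 h [V0 h [V0 h [V0 h]]]]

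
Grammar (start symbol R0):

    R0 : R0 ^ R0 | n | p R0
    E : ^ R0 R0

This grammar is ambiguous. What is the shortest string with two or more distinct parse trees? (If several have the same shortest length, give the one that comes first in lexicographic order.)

p n ^ n

length 1: no string has ≥2 trees
length 2: no string has ≥2 trees
length 3: no string has ≥2 trees
length 4: p n ^ n has 2 parse trees

Two derivations of p n ^ n:
  R0 ⇒ R0 ^ R0 ⇒ p R0 ^ R0 ⇒ p n ^ R0 ⇒ p n ^ n
  R0 ⇒ p R0 ⇒ p R0 ^ R0 ⇒ p n ^ R0 ⇒ p n ^ n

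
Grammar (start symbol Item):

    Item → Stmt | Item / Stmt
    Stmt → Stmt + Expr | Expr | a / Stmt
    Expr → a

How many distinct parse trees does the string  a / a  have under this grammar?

Parse trees for a / a:
  [Item [Stmt a / [Stmt [Expr a]]]]
  [Item [Item [Stmt [Expr a]]] / [Stmt [Expr a]]]

2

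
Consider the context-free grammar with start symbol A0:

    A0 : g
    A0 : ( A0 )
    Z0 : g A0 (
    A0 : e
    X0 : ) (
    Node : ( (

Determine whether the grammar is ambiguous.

Unambiguous

(X0, Node, Z0 are unreachable from A0, so their rules don't affect L(A0).) Each string is a nest of matched brackets around a single atom. An opening bracket forces the recursive rule; an atom forces the base rule.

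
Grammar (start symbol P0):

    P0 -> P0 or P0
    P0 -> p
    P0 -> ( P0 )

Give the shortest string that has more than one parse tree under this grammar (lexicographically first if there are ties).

length 1: no string has ≥2 trees
length 3: no string has ≥2 trees
length 5: p or p or p has 2 parse trees

Two derivations of p or p or p:
  P0 ⇒ P0 or P0 ⇒ P0 or P0 or P0 ⇒ p or P0 or P0 ⇒ p or p or P0 ⇒ p or p or p
  P0 ⇒ P0 or P0 ⇒ p or P0 ⇒ p or P0 or P0 ⇒ p or p or P0 ⇒ p or p or p

p or p or p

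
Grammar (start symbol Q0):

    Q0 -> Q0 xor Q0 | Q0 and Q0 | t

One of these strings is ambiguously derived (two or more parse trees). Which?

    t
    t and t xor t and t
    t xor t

t: 1 tree
t and t xor t and t: 5 trees
t xor t: 1 tree

t and t xor t and t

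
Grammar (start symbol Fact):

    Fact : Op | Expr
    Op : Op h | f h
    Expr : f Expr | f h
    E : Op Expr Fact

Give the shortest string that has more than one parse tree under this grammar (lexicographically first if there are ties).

f h

length 2: f h has 2 parse trees

Two derivations of f h:
  Fact ⇒ Op ⇒ f h
  Fact ⇒ Expr ⇒ f h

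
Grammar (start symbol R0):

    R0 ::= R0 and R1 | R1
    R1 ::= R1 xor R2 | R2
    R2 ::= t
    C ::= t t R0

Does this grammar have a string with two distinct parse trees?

Unambiguous

(C is unreachable from R0, so its rules don't affect L(R0).) The grammar is stratified — R0 handles 'and' (left-recursive), R1 handles 'xor', R2 atoms. Each operator has a fixed associativity and precedence level, so every string has one parse.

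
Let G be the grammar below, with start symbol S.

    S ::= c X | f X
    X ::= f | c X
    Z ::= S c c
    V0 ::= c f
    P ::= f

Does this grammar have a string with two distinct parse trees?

Only S, X are reachable from S; ignoring the rest: Each reachable nonterminal has at most one production per leading terminal, and all productions are right-linear; the derivation is determined token-by-token.

Unambiguous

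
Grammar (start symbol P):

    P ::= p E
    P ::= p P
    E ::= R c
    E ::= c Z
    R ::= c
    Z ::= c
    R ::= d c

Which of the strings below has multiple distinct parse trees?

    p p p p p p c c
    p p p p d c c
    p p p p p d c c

p p p p p p c c

p p p p p p c c: 2 trees
p p p p d c c: 1 tree
p p p p p d c c: 1 tree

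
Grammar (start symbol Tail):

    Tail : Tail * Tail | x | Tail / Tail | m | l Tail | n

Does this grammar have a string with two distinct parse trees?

Witness: l m * m

Derivation 1: Tail ⇒ Tail * Tail ⇒ l Tail * Tail ⇒ l m * Tail ⇒ l m * m
Derivation 2: Tail ⇒ l Tail ⇒ l Tail * Tail ⇒ l m * Tail ⇒ l m * m

Two distinct leftmost derivations for the same string.

Ambiguous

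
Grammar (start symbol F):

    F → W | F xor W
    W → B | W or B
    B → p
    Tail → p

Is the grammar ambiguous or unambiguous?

(Tail is unreachable from F, so its rules don't affect L(F).) F → F xor W | W  ;  W → W or B | B  — a left-associative chain with B at the bottom. Each string factors uniquely by precedence.

Unambiguous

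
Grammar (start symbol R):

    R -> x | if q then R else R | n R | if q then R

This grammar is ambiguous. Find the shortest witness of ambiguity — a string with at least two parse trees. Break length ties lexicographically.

if q then if q then x else x

length 1: no string has ≥2 trees
length 2: no string has ≥2 trees
length 3: no string has ≥2 trees
length 4: no string has ≥2 trees
length 5: no string has ≥2 trees
length 6: no string has ≥2 trees
length 7: no string has ≥2 trees
length 8: no string has ≥2 trees
length 9: if q then if q then x else x has 2 parse trees

Two derivations of if q then if q then x else x:
  R ⇒ if q then R else R ⇒ if q then if q then R else R ⇒ if q then if q then x else R ⇒ if q then if q then x else x
  R ⇒ if q then R ⇒ if q then if q then R else R ⇒ if q then if q then x else R ⇒ if q then if q then x else x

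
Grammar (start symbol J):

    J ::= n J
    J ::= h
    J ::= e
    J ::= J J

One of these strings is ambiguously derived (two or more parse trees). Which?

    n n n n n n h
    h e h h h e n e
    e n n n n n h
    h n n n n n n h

h e h h h e n e

n n n n n n h: 1 tree
h e h h h e n e: 132 trees
e n n n n n h: 1 tree
h n n n n n n h: 1 tree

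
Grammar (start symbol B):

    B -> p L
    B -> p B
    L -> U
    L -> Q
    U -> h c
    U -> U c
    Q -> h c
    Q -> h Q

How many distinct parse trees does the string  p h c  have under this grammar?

Parse trees for p h c:
  [B p [L [U h c]]]
  [B p [L [Q h c]]]

2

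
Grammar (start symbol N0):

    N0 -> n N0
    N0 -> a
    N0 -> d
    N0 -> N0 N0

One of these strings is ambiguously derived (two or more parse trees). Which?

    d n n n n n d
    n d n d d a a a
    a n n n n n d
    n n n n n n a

d n n n n n d: 1 tree
n d n d d a a a: 255 trees
a n n n n n d: 1 tree
n n n n n n a: 1 tree

n d n d d a a a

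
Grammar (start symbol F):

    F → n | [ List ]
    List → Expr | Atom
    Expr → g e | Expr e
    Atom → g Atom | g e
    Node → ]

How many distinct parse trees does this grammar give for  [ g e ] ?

Parse trees for [ g e ]:
  [F [ [List [Expr g e]] ]]
  [F [ [List [Atom g e]] ]]

2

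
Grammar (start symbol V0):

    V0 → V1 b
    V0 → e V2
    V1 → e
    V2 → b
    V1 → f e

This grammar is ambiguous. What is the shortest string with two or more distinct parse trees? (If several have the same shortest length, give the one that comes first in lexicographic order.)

length 2: e b has 2 parse trees

Two derivations of e b:
  V0 ⇒ V1 b ⇒ e b
  V0 ⇒ e V2 ⇒ e b

e b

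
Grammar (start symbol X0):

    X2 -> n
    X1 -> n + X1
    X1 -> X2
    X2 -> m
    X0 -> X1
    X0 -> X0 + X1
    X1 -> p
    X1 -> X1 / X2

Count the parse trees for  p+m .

Parse trees for p+m:
  [X0 [X0 [X1 p]] + [X1 [X2 m]]]

1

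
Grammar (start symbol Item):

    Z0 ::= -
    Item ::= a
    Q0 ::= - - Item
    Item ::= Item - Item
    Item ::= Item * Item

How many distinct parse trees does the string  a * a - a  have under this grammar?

Parse trees for a * a - a:
  [Item [Item [Item a] * [Item a]] - [Item a]]
  [Item [Item a] * [Item [Item a] - [Item a]]]

2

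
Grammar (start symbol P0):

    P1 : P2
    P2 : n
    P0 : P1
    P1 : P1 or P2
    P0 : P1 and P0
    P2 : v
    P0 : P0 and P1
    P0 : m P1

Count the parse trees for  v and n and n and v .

8

Parse trees for v and n and n and v:
  [P0 [P1 [P2 v]] and [P0 [P1 [P2 n]] and [P0 [P1 [P2 n]] and [P0 [P1 [P2 v]]]]]]
  [P0 [P1 [P2 v]] and [P0 [P1 [P2 n]] and [P0 [P0 [P1 [P2 n]]] and [P1 [P2 v]]]]]
  [P0 [P1 [P2 v]] and [P0 [P0 [P1 [P2 n]] and [P0 [P1 [P2 n]]]] and [P1 [P2 v]]]]
  [P0 [P1 [P2 v]] and [P0 [P0 [P0 [P1 [P2 n]]] and [P1 [P2 n]]] and [P1 [P2 v]]]]
  [P0 [P0 [P1 [P2 v]] and [P0 [P1 [P2 n]] and [P0 [P1 [P2 n]]]]] and [P1 [P2 v]]]
  [P0 [P0 [P1 [P2 v]] and [P0 [P0 [P1 [P2 n]]] and [P1 [P2 n]]]] and [P1 [P2 v]]]
  [P0 [P0 [P0 [P1 [P2 v]] and [P0 [P1 [P2 n]]]] and [P1 [P2 n]]] and [P1 [P2 v]]]
  [P0 [P0 [P0 [P0 [P1 [P2 v]]] and [P1 [P2 n]]] and [P1 [P2 n]]] and [P1 [P2 v]]]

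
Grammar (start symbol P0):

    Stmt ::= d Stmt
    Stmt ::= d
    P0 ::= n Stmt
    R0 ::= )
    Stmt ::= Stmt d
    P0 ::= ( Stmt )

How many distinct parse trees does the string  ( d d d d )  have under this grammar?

8

Parse trees for ( d d d d ):
  [P0 ( [Stmt d [Stmt d [Stmt d [Stmt d]]]] )]
  [P0 ( [Stmt d [Stmt d [Stmt [Stmt d] d]]] )]
  [P0 ( [Stmt d [Stmt [Stmt d [Stmt d]] d]] )]
  [P0 ( [Stmt d [Stmt [Stmt [Stmt d] d] d]] )]
  [P0 ( [Stmt [Stmt d [Stmt d [Stmt d]]] d] )]
  [P0 ( [Stmt [Stmt d [Stmt [Stmt d] d]] d] )]
  [P0 ( [Stmt [Stmt [Stmt d [Stmt d]] d] d] )]
  [P0 ( [Stmt [Stmt [Stmt [Stmt d] d] d] d] )]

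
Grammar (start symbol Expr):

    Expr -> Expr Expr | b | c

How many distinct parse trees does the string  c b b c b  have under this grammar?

Parse trees for c b b c b (showing first 6 of 14):
  [Expr [Expr c] [Expr [Expr b] [Expr [Expr b] [Expr [Expr c] [Expr b]]]]]
  [Expr [Expr c] [Expr [Expr b] [Expr [Expr [Expr b] [Expr c]] [Expr b]]]]
  [Expr [Expr c] [Expr [Expr [Expr b] [Expr b]] [Expr [Expr c] [Expr b]]]]
  [Expr [Expr c] [Expr [Expr [Expr b] [Expr [Expr b] [Expr c]]] [Expr b]]]
  [Expr [Expr c] [Expr [Expr [Expr [Expr b] [Expr b]] [Expr c]] [Expr b]]]
  [Expr [Expr [Expr c] [Expr b]] [Expr [Expr b] [Expr [Expr c] [Expr b]]]]

14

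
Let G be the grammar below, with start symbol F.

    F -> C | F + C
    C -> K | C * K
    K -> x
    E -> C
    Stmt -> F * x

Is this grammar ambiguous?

Unambiguous

Only F, C, K are reachable from F; ignoring the rest: The grammar is stratified — F handles '+' (left-recursive), C handles '*', K atoms. Each operator has a fixed associativity and precedence level, so every string has one parse.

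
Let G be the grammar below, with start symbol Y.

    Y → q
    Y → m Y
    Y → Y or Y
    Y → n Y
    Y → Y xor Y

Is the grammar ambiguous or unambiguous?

Ambiguous

Witness: m q or q

Derivation 1: Y ⇒ m Y ⇒ m Y or Y ⇒ m q or Y ⇒ m q or q
Derivation 2: Y ⇒ Y or Y ⇒ m Y or Y ⇒ m q or Y ⇒ m q or q

Two distinct leftmost derivations for the same string.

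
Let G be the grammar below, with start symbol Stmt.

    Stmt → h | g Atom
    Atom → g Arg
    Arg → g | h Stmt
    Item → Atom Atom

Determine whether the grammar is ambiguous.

(Item is unreachable from Stmt, so its rules don't affect L(Stmt).) Restricted to the reachable nonterminals, every rule has the form A → t or A → t B, and no two rules for the same A share a first terminal. The grammar encodes a DFA — one run per string.

Unambiguous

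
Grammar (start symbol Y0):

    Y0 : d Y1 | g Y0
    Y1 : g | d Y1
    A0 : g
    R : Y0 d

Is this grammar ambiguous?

Unambiguous

(A0, R are unreachable from Y0, so their rules don't affect L(Y0).) Each reachable nonterminal has at most one production per leading terminal, and all productions are right-linear; the derivation is determined token-by-token.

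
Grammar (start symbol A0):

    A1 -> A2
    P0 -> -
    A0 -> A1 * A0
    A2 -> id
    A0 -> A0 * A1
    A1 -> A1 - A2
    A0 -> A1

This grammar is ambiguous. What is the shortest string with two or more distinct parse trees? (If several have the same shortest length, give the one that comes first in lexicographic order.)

length 1: no string has ≥2 trees
length 3: id * id has 2 parse trees

Two derivations of id * id:
  A0 ⇒ A1 * A0 ⇒ A2 * A0 ⇒ id * A0 ⇒ id * A1 ⇒ id * A2 ⇒ id * id
  A0 ⇒ A0 * A1 ⇒ A1 * A1 ⇒ A2 * A1 ⇒ id * A1 ⇒ id * A2 ⇒ id * id

id * id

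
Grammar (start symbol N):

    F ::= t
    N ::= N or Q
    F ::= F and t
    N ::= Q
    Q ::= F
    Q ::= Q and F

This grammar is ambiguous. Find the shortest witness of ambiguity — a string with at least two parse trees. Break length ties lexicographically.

length 1: no string has ≥2 trees
length 3: t and t has 2 parse trees

Two derivations of t and t:
  N ⇒ Q ⇒ F ⇒ F and t ⇒ t and t
  N ⇒ Q ⇒ Q and F ⇒ F and F ⇒ t and F ⇒ t and t

t and t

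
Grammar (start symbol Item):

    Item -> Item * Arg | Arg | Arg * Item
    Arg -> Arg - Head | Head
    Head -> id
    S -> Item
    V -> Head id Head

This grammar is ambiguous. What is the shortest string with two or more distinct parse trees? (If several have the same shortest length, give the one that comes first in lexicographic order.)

id * id

length 1: no string has ≥2 trees
length 3: id * id has 2 parse trees

Two derivations of id * id:
  Item ⇒ Item * Arg ⇒ Arg * Arg ⇒ Head * Arg ⇒ id * Arg ⇒ id * Head ⇒ id * id
  Item ⇒ Arg * Item ⇒ Head * Item ⇒ id * Item ⇒ id * Arg ⇒ id * Head ⇒ id * id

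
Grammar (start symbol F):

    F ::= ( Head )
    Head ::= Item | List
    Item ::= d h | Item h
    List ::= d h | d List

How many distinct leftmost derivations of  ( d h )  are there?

Parse trees for ( d h ):
  [F ( [Head [Item d h]] )]
  [F ( [Head [List d h]] )]

2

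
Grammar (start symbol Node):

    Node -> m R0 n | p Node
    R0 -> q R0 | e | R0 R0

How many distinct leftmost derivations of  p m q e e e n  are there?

5

Parse trees for p m q e e e n:
  [Node p [Node m [R0 q [R0 [R0 e] [R0 [R0 e] [R0 e]]]] n]]
  [Node p [Node m [R0 q [R0 [R0 [R0 e] [R0 e]] [R0 e]]] n]]
  [Node p [Node m [R0 [R0 q [R0 e]] [R0 [R0 e] [R0 e]]] n]]
  [Node p [Node m [R0 [R0 q [R0 [R0 e] [R0 e]]] [R0 e]] n]]
  [Node p [Node m [R0 [R0 [R0 q [R0 e]] [R0 e]] [R0 e]] n]]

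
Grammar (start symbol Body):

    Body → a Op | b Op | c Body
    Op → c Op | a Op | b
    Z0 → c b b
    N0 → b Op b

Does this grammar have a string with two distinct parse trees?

Unambiguous

(Z0, N0 are unreachable from Body, so their rules don't affect L(Body).) The reachable rules are right-linear with at most one rule per (nonterminal, next-terminal) pair. Each input token forces the next rule, so parsing is deterministic.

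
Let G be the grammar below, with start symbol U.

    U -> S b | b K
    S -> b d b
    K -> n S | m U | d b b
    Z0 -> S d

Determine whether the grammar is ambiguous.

Witness: b d b b

Derivation 1: U ⇒ S b ⇒ b d b b
Derivation 2: U ⇒ b K ⇒ b d b b

Two distinct leftmost derivations for the same string.

Ambiguous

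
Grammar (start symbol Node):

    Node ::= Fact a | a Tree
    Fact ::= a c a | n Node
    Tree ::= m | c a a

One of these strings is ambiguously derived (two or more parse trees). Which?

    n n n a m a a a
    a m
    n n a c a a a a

n n n a m a a a: 1 tree
a m: 1 tree
n n a c a a a a: 2 trees

n n a c a a a a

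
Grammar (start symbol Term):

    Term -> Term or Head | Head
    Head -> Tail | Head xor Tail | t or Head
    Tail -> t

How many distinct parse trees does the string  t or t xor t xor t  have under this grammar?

Parse trees for t or t xor t xor t:
  [Term [Term [Head [Tail t]]] or [Head [Head [Head [Tail t]] xor [Tail t]] xor [Tail t]]]
  [Term [Head [Head [Head t or [Head [Tail t]]] xor [Tail t]] xor [Tail t]]]
  [Term [Head [Head t or [Head [Head [Tail t]] xor [Tail t]]] xor [Tail t]]]
  [Term [Head t or [Head [Head [Head [Tail t]] xor [Tail t]] xor [Tail t]]]]

4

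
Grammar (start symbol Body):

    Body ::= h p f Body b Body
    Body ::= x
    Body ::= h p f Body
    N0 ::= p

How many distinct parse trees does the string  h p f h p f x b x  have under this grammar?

Parse trees for h p f h p f x b x:
  [Body h p f [Body h p f [Body x]] b [Body x]]
  [Body h p f [Body h p f [Body x] b [Body x]]]

2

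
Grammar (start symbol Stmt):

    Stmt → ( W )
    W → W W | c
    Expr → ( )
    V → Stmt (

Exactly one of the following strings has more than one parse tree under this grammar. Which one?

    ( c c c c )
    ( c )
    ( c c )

( c c c c ): 5 trees
( c ): 1 tree
( c c ): 1 tree

( c c c c )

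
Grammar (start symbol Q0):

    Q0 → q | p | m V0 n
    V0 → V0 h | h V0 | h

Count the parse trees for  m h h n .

2

Parse trees for m h h n:
  [Q0 m [V0 [V0 h] h] n]
  [Q0 m [V0 h [V0 h]] n]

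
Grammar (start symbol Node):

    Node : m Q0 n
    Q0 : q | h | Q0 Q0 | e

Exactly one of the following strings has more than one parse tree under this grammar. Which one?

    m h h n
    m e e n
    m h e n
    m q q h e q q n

m q q h e q q n

m h h n: 1 tree
m e e n: 1 tree
m h e n: 1 tree
m q q h e q q n: 42 trees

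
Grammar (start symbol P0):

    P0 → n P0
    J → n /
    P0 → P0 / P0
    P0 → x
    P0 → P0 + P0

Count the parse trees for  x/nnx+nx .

4

Parse trees for x/nnx+nx:
  [P0 [P0 x] / [P0 n [P0 n [P0 [P0 x] + [P0 n [P0 x]]]]]]
  [P0 [P0 x] / [P0 n [P0 [P0 n [P0 x]] + [P0 n [P0 x]]]]]
  [P0 [P0 x] / [P0 [P0 n [P0 n [P0 x]]] + [P0 n [P0 x]]]]
  [P0 [P0 [P0 x] / [P0 n [P0 n [P0 x]]]] + [P0 n [P0 x]]]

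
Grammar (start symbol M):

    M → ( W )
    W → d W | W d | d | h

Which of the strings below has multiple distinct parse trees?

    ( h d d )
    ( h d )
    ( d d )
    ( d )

( h d d ): 1 tree
( h d ): 1 tree
( d d ): 2 trees
( d ): 1 tree

( d d )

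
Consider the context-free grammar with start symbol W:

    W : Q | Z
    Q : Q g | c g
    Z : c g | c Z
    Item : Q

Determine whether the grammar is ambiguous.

Witness: c g

Derivation 1: W ⇒ Q ⇒ c g
Derivation 2: W ⇒ Z ⇒ c g

Two distinct leftmost derivations for the same string.

Ambiguous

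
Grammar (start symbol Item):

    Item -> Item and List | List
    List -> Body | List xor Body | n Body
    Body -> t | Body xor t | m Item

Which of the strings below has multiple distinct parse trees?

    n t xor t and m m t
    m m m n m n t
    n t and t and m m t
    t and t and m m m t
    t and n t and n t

n t xor t and m m t: 2 trees
m m m n m n t: 1 tree
n t and t and m m t: 1 tree
t and t and m m m t: 1 tree
t and n t and n t: 1 tree

n t xor t and m m t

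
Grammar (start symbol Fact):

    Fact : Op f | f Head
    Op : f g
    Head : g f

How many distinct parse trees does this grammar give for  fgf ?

2

Parse trees for fgf:
  [Fact [Op f g] f]
  [Fact f [Head g f]]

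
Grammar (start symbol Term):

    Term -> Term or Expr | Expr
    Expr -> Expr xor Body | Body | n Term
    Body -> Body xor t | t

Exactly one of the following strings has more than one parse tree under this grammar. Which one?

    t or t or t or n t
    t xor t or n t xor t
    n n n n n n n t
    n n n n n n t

t xor t or n t xor t

t or t or t or n t: 1 tree
t xor t or n t xor t: 6 trees
n n n n n n n t: 1 tree
n n n n n n t: 1 tree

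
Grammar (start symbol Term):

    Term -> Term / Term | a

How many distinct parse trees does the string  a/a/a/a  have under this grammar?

Parse trees for a/a/a/a:
  [Term [Term a] / [Term [Term a] / [Term [Term a] / [Term a]]]]
  [Term [Term a] / [Term [Term [Term a] / [Term a]] / [Term a]]]
  [Term [Term [Term a] / [Term a]] / [Term [Term a] / [Term a]]]
  [Term [Term [Term a] / [Term [Term a] / [Term a]]] / [Term a]]
  [Term [Term [Term [Term a] / [Term a]] / [Term a]] / [Term a]]

5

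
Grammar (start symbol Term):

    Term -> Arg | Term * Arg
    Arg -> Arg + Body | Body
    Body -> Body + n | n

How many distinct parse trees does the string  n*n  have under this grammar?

1

Parse trees for n*n:
  [Term [Term [Arg [Body n]]] * [Arg [Body n]]]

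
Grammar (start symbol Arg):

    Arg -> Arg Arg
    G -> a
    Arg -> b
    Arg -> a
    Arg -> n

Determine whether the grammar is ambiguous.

Witness: a a a

Derivation 1: Arg ⇒ Arg Arg ⇒ Arg Arg Arg ⇒ a Arg Arg ⇒ a a Arg ⇒ a a a
Derivation 2: Arg ⇒ Arg Arg ⇒ a Arg ⇒ a Arg Arg ⇒ a a Arg ⇒ a a a

Two distinct leftmost derivations for the same string.

Ambiguous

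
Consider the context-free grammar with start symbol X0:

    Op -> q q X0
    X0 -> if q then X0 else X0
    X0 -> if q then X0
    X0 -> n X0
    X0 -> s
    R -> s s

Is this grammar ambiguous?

Ambiguous

Witness: if q then if q then s else s

Derivation 1: X0 ⇒ if q then X0 else X0 ⇒ if q then if q then X0 else X0 ⇒ if q then if q then s else X0 ⇒ if q then if q then s else s
Derivation 2: X0 ⇒ if q then X0 ⇒ if q then if q then X0 else X0 ⇒ if q then if q then s else X0 ⇒ if q then if q then s else s

Two distinct leftmost derivations for the same string.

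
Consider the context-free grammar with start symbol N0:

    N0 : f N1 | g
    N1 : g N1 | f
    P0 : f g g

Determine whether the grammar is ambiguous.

Only N0, N1 are reachable from N0; ignoring the rest: Restricted to the reachable nonterminals, every rule has the form A → t or A → t B, and no two rules for the same A share a first terminal. The grammar encodes a DFA — one run per string.

Unambiguous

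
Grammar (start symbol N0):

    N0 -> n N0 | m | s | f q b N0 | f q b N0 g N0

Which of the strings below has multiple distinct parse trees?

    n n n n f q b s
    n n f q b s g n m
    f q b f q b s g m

f q b f q b s g m

n n n n f q b s: 1 tree
n n f q b s g n m: 1 tree
f q b f q b s g m: 2 trees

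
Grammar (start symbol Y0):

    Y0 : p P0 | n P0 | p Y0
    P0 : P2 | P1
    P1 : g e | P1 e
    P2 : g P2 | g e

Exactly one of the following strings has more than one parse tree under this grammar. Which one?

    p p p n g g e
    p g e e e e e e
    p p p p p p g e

p p p n g g e: 1 tree
p g e e e e e e: 1 tree
p p p p p p g e: 2 trees

p p p p p p g e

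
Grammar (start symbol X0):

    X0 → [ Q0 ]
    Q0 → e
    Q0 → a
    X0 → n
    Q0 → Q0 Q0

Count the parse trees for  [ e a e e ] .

5

Parse trees for [ e a e e ]:
  [X0 [ [Q0 [Q0 e] [Q0 [Q0 a] [Q0 [Q0 e] [Q0 e]]]] ]]
  [X0 [ [Q0 [Q0 e] [Q0 [Q0 [Q0 a] [Q0 e]] [Q0 e]]] ]]
  [X0 [ [Q0 [Q0 [Q0 e] [Q0 a]] [Q0 [Q0 e] [Q0 e]]] ]]
  [X0 [ [Q0 [Q0 [Q0 e] [Q0 [Q0 a] [Q0 e]]] [Q0 e]] ]]
  [X0 [ [Q0 [Q0 [Q0 [Q0 e] [Q0 a]] [Q0 e]] [Q0 e]] ]]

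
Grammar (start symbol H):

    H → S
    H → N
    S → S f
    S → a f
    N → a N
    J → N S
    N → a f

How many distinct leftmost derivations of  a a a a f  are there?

1

Parse trees for a a a a f:
  [H [N a [N a [N a [N a f]]]]]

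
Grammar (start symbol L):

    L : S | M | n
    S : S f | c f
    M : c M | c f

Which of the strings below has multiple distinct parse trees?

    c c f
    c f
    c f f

c c f: 1 tree
c f: 2 trees
c f f: 1 tree

c f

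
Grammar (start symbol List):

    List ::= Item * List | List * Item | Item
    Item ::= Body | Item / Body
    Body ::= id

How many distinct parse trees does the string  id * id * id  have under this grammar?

4

Parse trees for id * id * id:
  [List [Item [Body id]] * [List [Item [Body id]] * [List [Item [Body id]]]]]
  [List [Item [Body id]] * [List [List [Item [Body id]]] * [Item [Body id]]]]
  [List [List [Item [Body id]] * [List [Item [Body id]]]] * [Item [Body id]]]
  [List [List [List [Item [Body id]]] * [Item [Body id]]] * [Item [Body id]]]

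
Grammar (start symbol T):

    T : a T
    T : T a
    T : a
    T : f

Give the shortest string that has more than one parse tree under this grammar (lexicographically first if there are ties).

a a

length 1: no string has ≥2 trees
length 2: a a has 2 parse trees

Two derivations of a a:
  T ⇒ a T ⇒ a a
  T ⇒ T a ⇒ a a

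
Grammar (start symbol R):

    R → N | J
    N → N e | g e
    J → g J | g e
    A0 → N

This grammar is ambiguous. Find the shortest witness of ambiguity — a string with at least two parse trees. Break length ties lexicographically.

length 2: g e has 2 parse trees

Two derivations of g e:
  R ⇒ N ⇒ g e
  R ⇒ J ⇒ g e

g e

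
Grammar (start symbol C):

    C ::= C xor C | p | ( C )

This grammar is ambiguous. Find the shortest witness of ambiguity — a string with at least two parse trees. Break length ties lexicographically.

length 1: no string has ≥2 trees
length 3: no string has ≥2 trees
length 5: p xor p xor p has 2 parse trees

Two derivations of p xor p xor p:
  C ⇒ C xor C ⇒ C xor C xor C ⇒ p xor C xor C ⇒ p xor p xor C ⇒ p xor p xor p
  C ⇒ C xor C ⇒ p xor C ⇒ p xor C xor C ⇒ p xor p xor C ⇒ p xor p xor p

p xor p xor p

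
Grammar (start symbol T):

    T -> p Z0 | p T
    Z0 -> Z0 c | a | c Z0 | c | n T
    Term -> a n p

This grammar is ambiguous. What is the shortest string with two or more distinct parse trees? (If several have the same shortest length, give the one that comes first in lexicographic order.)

length 2: no string has ≥2 trees
length 3: p c c has 2 parse trees

Two derivations of p c c:
  T ⇒ p Z0 ⇒ p Z0 c ⇒ p c c
  T ⇒ p Z0 ⇒ p c Z0 ⇒ p c c

p c c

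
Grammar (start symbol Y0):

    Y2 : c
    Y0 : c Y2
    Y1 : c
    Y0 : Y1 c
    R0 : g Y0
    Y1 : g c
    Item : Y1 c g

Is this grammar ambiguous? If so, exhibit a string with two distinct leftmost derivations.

Ambiguous

Witness: c c

Derivation 1: Y0 ⇒ c Y2 ⇒ c c
Derivation 2: Y0 ⇒ Y1 c ⇒ c c

Two distinct leftmost derivations for the same string.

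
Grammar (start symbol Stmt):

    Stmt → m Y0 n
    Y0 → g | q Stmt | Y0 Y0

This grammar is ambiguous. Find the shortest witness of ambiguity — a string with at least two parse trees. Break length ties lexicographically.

length 3: no string has ≥2 trees
length 4: no string has ≥2 trees
length 5: m g g g n has 2 parse trees

Two derivations of m g g g n:
  Stmt ⇒ m Y0 n ⇒ m Y0 Y0 n ⇒ m g Y0 n ⇒ m g Y0 Y0 n ⇒ m g g Y0 n ⇒ m g g g n
  Stmt ⇒ m Y0 n ⇒ m Y0 Y0 n ⇒ m Y0 Y0 Y0 n ⇒ m g Y0 Y0 n ⇒ m g g Y0 n ⇒ m g g g n

m g g g n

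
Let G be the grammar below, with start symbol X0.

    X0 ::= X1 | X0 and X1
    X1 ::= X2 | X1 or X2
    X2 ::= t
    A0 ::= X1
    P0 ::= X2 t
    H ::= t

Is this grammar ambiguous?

Unambiguous

Only X0, X1, X2 are reachable from X0; ignoring the rest: This is a standard precedence ladder (X0 over X1 over X2), with each level left-recursive on its own operator ('and' at X0, 'or' at X1). That structure is LR(1), hence unambiguous.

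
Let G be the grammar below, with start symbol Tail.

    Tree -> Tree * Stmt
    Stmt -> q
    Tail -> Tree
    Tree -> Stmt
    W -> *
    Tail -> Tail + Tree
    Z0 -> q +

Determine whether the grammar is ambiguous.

(W, Z0 are unreachable from Tail, so their rules don't affect L(Tail).) Tail → Tail + Tree | Tree  ;  Tree → Tree * Stmt | Stmt  — a left-associative chain with Stmt at the bottom. Each string factors uniquely by precedence.

Unambiguous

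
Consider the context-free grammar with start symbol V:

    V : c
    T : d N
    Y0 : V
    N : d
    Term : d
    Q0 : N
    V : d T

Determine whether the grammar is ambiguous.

Unambiguous

(Y0, Term, Q0 are unreachable from V, so their rules don't affect L(V).) The reachable rules are right-linear with at most one rule per (nonterminal, next-terminal) pair. Each input token forces the next rule, so parsing is deterministic.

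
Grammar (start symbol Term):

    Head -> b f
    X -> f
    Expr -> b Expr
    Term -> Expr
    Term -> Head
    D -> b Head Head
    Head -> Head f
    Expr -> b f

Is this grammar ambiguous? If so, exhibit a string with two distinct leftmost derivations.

Ambiguous

Witness: b f

Derivation 1: Term ⇒ Expr ⇒ b f
Derivation 2: Term ⇒ Head ⇒ b f

Two distinct leftmost derivations for the same string.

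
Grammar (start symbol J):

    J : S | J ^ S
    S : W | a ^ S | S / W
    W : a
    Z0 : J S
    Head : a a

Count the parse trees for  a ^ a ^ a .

Parse trees for a ^ a ^ a:
  [J [S a ^ [S a ^ [S [W a]]]]]
  [J [J [S [W a]]] ^ [S a ^ [S [W a]]]]
  [J [J [S a ^ [S [W a]]]] ^ [S [W a]]]
  [J [J [J [S [W a]]] ^ [S [W a]]] ^ [S [W a]]]

4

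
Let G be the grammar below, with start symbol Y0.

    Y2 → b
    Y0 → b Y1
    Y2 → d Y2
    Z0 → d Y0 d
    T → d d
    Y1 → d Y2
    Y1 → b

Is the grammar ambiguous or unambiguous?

Only Y0, Y1, Y2 are reachable from Y0; ignoring the rest: Restricted to the reachable nonterminals, every rule has the form A → t or A → t B, and no two rules for the same A share a first terminal. The grammar encodes a DFA — one run per string.

Unambiguous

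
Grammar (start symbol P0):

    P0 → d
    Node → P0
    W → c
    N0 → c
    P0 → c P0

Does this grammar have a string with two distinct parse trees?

Unambiguous

(N0, W, Node are unreachable from P0, so their rules don't affect L(P0).) The reachable rules are right-linear with at most one rule per (nonterminal, next-terminal) pair. Each input token forces the next rule, so parsing is deterministic.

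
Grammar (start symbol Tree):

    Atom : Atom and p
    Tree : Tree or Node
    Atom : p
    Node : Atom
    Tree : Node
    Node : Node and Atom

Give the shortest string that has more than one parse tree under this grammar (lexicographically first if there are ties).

p and p

length 1: no string has ≥2 trees
length 3: p and p has 2 parse trees

Two derivations of p and p:
  Tree ⇒ Node ⇒ Atom ⇒ Atom and p ⇒ p and p
  Tree ⇒ Node ⇒ Node and Atom ⇒ Atom and Atom ⇒ p and Atom ⇒ p and p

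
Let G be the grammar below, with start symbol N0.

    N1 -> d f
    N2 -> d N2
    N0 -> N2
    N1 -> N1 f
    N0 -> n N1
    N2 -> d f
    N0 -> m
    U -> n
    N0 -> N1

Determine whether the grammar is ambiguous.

Ambiguous

Witness: d f

Derivation 1: N0 ⇒ N2 ⇒ d f
Derivation 2: N0 ⇒ N1 ⇒ d f

Two distinct leftmost derivations for the same string.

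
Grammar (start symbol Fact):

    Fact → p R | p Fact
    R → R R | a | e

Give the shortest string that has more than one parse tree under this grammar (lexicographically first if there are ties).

length 2: no string has ≥2 trees
length 3: no string has ≥2 trees
length 4: p a a a has 2 parse trees

Two derivations of p a a a:
  Fact ⇒ p R ⇒ p R R ⇒ p R R R ⇒ p a R R ⇒ p a a R ⇒ p a a a
  Fact ⇒ p R ⇒ p R R ⇒ p a R ⇒ p a R R ⇒ p a a R ⇒ p a a a

p a a a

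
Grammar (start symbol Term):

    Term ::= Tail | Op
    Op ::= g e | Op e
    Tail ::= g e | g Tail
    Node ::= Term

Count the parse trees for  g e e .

1

Parse trees for g e e:
  [Term [Op [Op g e] e]]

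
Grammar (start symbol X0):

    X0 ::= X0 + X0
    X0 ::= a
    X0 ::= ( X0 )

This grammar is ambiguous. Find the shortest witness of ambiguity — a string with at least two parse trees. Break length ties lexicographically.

a + a + a

length 1: no string has ≥2 trees
length 3: no string has ≥2 trees
length 5: a + a + a has 2 parse trees

Two derivations of a + a + a:
  X0 ⇒ X0 + X0 ⇒ X0 + X0 + X0 ⇒ a + X0 + X0 ⇒ a + a + X0 ⇒ a + a + a
  X0 ⇒ X0 + X0 ⇒ a + X0 ⇒ a + X0 + X0 ⇒ a + a + X0 ⇒ a + a + a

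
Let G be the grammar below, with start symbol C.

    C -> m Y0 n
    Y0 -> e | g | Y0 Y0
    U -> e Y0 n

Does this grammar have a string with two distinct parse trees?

Witness: m e e e n

Derivation 1: C ⇒ m Y0 n ⇒ m Y0 Y0 n ⇒ m e Y0 n ⇒ m e Y0 Y0 n ⇒ m e e Y0 n ⇒ m e e e n
Derivation 2: C ⇒ m Y0 n ⇒ m Y0 Y0 n ⇒ m Y0 Y0 Y0 n ⇒ m e Y0 Y0 n ⇒ m e e Y0 n ⇒ m e e e n

Two distinct leftmost derivations for the same string.

Ambiguous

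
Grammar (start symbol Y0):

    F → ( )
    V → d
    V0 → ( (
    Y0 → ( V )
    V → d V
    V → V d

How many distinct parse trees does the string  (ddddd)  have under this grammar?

16

Parse trees for (ddddd) (showing first 6 of 16):
  [Y0 ( [V d [V d [V d [V d [V d]]]]] )]
  [Y0 ( [V d [V d [V d [V [V d] d]]]] )]
  [Y0 ( [V d [V d [V [V d [V d]] d]]] )]
  [Y0 ( [V d [V d [V [V [V d] d] d]]] )]
  [Y0 ( [V d [V [V d [V d [V d]]] d]] )]
  [Y0 ( [V d [V [V d [V [V d] d]] d]] )]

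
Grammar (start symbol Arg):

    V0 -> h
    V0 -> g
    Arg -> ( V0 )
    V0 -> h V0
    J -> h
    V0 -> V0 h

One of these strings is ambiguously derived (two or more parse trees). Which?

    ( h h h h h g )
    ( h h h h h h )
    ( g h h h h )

( h h h h h h )

( h h h h h g ): 1 tree
( h h h h h h ): 32 trees
( g h h h h ): 1 tree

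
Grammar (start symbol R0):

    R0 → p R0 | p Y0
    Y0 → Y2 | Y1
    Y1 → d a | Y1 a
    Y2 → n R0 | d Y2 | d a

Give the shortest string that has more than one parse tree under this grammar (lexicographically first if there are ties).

p d a

length 3: p d a has 2 parse trees

Two derivations of p d a:
  R0 ⇒ p Y0 ⇒ p Y2 ⇒ p d a
  R0 ⇒ p Y0 ⇒ p Y1 ⇒ p d a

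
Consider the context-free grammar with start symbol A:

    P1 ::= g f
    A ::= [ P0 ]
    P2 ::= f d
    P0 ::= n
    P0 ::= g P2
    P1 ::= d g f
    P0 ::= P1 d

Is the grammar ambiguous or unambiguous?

Ambiguous

Witness: [ g f d ]

Derivation 1: A ⇒ [ P0 ] ⇒ [ g P2 ] ⇒ [ g f d ]
Derivation 2: A ⇒ [ P0 ] ⇒ [ P1 d ] ⇒ [ g f d ]

Two distinct leftmost derivations for the same string.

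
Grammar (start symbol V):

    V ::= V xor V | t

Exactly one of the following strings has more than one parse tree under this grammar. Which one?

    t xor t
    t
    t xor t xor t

t xor t xor t

t xor t: 1 tree
t: 1 tree
t xor t xor t: 2 trees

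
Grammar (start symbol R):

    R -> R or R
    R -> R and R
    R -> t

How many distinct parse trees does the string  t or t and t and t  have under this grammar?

5

Parse trees for t or t and t and t:
  [R [R t] or [R [R t] and [R [R t] and [R t]]]]
  [R [R t] or [R [R [R t] and [R t]] and [R t]]]
  [R [R [R t] or [R t]] and [R [R t] and [R t]]]
  [R [R [R t] or [R [R t] and [R t]]] and [R t]]
  [R [R [R [R t] or [R t]] and [R t]] and [R t]]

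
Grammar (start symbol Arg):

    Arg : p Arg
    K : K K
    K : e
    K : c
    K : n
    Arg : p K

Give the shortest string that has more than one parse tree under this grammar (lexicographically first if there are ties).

length 2: no string has ≥2 trees
length 3: no string has ≥2 trees
length 4: p c c c has 2 parse trees

Two derivations of p c c c:
  Arg ⇒ p K ⇒ p K K ⇒ p K K K ⇒ p c K K ⇒ p c c K ⇒ p c c c
  Arg ⇒ p K ⇒ p K K ⇒ p c K ⇒ p c K K ⇒ p c c K ⇒ p c c c

p c c c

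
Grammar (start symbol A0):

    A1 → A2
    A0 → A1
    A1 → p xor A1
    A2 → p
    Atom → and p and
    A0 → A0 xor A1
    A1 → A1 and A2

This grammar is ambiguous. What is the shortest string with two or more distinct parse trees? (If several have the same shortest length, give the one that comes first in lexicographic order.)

length 1: no string has ≥2 trees
length 3: p xor p has 2 parse trees

Two derivations of p xor p:
  A0 ⇒ A1 ⇒ p xor A1 ⇒ p xor A2 ⇒ p xor p
  A0 ⇒ A0 xor A1 ⇒ A1 xor A1 ⇒ A2 xor A1 ⇒ p xor A1 ⇒ p xor A2 ⇒ p xor p

p xor p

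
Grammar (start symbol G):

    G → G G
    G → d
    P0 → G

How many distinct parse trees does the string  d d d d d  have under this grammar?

Parse trees for d d d d d (showing first 6 of 14):
  [G [G d] [G [G d] [G [G d] [G [G d] [G d]]]]]
  [G [G d] [G [G d] [G [G [G d] [G d]] [G d]]]]
  [G [G d] [G [G [G d] [G d]] [G [G d] [G d]]]]
  [G [G d] [G [G [G d] [G [G d] [G d]]] [G d]]]
  [G [G d] [G [G [G [G d] [G d]] [G d]] [G d]]]
  [G [G [G d] [G d]] [G [G d] [G [G d] [G d]]]]

14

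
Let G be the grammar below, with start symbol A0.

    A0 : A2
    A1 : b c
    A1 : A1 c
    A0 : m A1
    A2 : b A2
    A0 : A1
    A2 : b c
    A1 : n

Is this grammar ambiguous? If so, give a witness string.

Ambiguous

Witness: b c

Derivation 1: A0 ⇒ A2 ⇒ b c
Derivation 2: A0 ⇒ A1 ⇒ b c

Two distinct leftmost derivations for the same string.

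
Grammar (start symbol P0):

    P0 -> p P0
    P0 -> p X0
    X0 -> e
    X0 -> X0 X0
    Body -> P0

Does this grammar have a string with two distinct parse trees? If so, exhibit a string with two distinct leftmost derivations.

Witness: p e e e

Derivation 1: P0 ⇒ p X0 ⇒ p X0 X0 ⇒ p e X0 ⇒ p e X0 X0 ⇒ p e e X0 ⇒ p e e e
Derivation 2: P0 ⇒ p X0 ⇒ p X0 X0 ⇒ p X0 X0 X0 ⇒ p e X0 X0 ⇒ p e e X0 ⇒ p e e e

Two distinct leftmost derivations for the same string.

Ambiguous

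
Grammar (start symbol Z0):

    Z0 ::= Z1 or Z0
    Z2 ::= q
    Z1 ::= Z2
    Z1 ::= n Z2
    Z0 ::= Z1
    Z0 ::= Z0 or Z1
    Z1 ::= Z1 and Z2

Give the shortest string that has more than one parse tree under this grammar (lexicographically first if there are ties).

q or q

length 1: no string has ≥2 trees
length 2: no string has ≥2 trees
length 3: q or q has 2 parse trees

Two derivations of q or q:
  Z0 ⇒ Z1 or Z0 ⇒ Z2 or Z0 ⇒ q or Z0 ⇒ q or Z1 ⇒ q or Z2 ⇒ q or q
  Z0 ⇒ Z0 or Z1 ⇒ Z1 or Z1 ⇒ Z2 or Z1 ⇒ q or Z1 ⇒ q or Z2 ⇒ q or q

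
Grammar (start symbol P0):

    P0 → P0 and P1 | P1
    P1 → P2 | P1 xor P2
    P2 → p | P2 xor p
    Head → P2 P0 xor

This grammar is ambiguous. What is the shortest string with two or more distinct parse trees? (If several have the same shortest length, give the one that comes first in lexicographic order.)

p xor p

length 1: no string has ≥2 trees
length 3: p xor p has 2 parse trees

Two derivations of p xor p:
  P0 ⇒ P1 ⇒ P2 ⇒ P2 xor p ⇒ p xor p
  P0 ⇒ P1 ⇒ P1 xor P2 ⇒ P2 xor P2 ⇒ p xor P2 ⇒ p xor p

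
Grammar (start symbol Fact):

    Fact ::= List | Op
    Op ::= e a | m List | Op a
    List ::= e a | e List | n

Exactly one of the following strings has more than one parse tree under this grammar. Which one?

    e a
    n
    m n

e a

e a: 2 trees
n: 1 tree
m n: 1 tree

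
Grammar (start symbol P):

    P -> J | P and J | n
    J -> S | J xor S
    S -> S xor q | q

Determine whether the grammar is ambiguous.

Ambiguous

Witness: q xor q

Derivation 1: P ⇒ J ⇒ S ⇒ S xor q ⇒ q xor q
Derivation 2: P ⇒ J ⇒ J xor S ⇒ S xor S ⇒ q xor S ⇒ q xor q

Two distinct leftmost derivations for the same string.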